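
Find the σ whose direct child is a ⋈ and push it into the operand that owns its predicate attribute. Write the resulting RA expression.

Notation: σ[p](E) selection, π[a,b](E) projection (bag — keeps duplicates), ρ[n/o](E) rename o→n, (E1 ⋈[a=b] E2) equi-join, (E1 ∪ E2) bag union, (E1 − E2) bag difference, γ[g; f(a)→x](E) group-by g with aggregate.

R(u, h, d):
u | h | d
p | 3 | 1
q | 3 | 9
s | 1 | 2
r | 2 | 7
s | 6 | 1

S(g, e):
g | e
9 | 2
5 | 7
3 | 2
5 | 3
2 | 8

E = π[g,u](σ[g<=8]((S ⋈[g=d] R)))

σ filters on g, owned by the left side.
E' = π[g,u]((σ[g<=8](S) ⋈[g=d] R))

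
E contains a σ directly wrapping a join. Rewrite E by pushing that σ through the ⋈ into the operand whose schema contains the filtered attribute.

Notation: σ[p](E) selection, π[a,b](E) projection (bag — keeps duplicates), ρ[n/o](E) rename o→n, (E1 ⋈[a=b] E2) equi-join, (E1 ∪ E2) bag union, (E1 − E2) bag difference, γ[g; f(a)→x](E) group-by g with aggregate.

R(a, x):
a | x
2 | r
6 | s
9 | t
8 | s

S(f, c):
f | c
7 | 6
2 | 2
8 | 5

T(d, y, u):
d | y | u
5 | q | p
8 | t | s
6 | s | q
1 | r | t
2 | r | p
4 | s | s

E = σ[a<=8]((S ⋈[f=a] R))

σ filters on a, owned by the right side.
E' = (S ⋈[f=a] σ[a<=8](R))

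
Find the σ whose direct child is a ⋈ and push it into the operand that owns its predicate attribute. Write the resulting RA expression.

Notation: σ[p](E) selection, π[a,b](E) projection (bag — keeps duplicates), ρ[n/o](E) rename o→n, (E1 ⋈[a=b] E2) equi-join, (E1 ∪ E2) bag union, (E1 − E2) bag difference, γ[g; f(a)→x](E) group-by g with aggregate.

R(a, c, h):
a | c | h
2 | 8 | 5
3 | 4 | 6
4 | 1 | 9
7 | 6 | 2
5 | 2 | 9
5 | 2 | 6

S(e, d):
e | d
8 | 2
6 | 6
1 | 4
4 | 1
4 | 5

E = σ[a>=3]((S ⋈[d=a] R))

σ filters on a, owned by the right side.
E' = (S ⋈[d=a] σ[a>=3](R))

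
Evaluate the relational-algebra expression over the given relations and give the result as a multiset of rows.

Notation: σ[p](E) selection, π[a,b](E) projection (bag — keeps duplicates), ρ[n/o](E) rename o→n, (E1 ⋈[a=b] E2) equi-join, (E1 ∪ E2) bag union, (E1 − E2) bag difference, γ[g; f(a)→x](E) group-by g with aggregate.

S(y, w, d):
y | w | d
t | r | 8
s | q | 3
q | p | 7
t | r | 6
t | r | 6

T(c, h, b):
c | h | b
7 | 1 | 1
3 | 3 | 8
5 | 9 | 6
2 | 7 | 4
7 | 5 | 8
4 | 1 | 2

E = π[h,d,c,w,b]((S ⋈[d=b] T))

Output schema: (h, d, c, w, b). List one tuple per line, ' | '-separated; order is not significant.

Per-node cardinality:
  S → 5
  T → 6
  (S ⋈[d=b] T) → 4
  π[h,d,c,w,b]((S ⋈[d=b] T)) → 4

== RESULT ==
h | d | c | w | b
3 | 8 | 3 | r | 8
5 | 8 | 7 | r | 8
9 | 6 | 5 | r | 6
9 | 6 | 5 | r | 6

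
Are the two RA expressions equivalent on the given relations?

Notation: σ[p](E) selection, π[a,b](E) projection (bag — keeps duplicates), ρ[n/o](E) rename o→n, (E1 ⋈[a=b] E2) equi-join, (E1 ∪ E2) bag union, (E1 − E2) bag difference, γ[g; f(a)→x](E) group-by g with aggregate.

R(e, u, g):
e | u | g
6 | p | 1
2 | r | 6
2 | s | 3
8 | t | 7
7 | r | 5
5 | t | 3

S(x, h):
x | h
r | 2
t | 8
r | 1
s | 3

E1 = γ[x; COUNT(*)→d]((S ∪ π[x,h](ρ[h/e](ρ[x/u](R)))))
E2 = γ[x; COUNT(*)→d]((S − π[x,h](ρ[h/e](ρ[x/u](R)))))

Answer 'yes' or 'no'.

E1 stepwise |·|:
  S → 4
  R → 6
  ρ[x/u](R) → 6
  ρ[h/e](ρ[x/u](R)) → 6
  π[x,h](ρ[h/e](ρ[x/u](R))) → 6
  (S ∪ π[x,h](ρ[h/e](ρ[x/u](R)))) → 10
  γ[x; COUNT(*)→d]((S ∪ π[x,h](ρ[h/e](ρ[x/u](R))))) → 4
E2 stepwise |·|:
  S → 4
  R → 6
  ρ[x/u](R) → 6
  ρ[h/e](ρ[x/u](R)) → 6
  π[x,h](ρ[h/e](ρ[x/u](R))) → 6
  (S − π[x,h](ρ[h/e](ρ[x/u](R)))) → 2
  γ[x; COUNT(*)→d]((S − π[x,h](ρ[h/e](ρ[x/u](R))))) → 2

E1 result:
x | d
p | 1
r | 4
s | 2
t | 3
E2 result:
x | d
r | 1
s | 1
Witness: ('r', 1) appears 0× in E1 but 1× in E2.

no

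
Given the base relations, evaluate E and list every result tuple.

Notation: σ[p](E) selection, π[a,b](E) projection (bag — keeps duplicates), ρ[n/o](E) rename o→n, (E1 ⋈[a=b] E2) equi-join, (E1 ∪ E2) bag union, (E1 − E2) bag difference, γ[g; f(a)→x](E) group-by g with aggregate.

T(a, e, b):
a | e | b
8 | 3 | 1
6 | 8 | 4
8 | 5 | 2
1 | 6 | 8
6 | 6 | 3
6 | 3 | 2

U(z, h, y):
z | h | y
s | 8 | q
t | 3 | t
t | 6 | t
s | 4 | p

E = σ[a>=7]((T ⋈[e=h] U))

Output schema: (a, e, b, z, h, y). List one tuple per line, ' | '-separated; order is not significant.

Stepwise |·|:
  T → 6
  U → 4
  (T ⋈[e=h] U) → 5
  σ[a>=7]((T ⋈[e=h] U)) → 1

== RESULT ==
a | e | b | z | h | y
8 | 3 | 1 | t | 3 | t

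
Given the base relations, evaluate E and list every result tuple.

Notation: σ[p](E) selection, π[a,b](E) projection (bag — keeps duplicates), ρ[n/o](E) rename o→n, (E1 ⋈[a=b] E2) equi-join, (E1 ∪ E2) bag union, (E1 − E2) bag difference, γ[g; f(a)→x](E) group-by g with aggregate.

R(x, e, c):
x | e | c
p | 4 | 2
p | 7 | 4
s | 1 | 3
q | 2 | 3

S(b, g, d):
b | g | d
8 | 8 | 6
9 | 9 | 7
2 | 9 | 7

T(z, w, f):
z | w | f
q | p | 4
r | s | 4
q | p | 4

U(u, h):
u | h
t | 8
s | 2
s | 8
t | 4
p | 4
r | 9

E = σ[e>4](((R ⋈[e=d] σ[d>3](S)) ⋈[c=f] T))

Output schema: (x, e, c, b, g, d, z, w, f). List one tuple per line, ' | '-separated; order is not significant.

Subexpression sizes:
  R → 4
  S → 3
  σ[d>3](S) → 3
  (R ⋈[e=d] σ[d>3](S)) → 2
  T → 3
  ((R ⋈[e=d] σ[d>3](S)) ⋈[c=f] T) → 6
  σ[e>4](((R ⋈[e=d] σ[d>3](S)) ⋈[c=f] T)) → 6

== RESULT ==
x | e | c | b | g | d | z | w | f
p | 7 | 4 | 2 | 9 | 7 | q | p | 4
p | 7 | 4 | 2 | 9 | 7 | q | p | 4
p | 7 | 4 | 2 | 9 | 7 | r | s | 4
p | 7 | 4 | 9 | 9 | 7 | q | p | 4
p | 7 | 4 | 9 | 9 | 7 | q | p | 4
p | 7 | 4 | 9 | 9 | 7 | r | s | 4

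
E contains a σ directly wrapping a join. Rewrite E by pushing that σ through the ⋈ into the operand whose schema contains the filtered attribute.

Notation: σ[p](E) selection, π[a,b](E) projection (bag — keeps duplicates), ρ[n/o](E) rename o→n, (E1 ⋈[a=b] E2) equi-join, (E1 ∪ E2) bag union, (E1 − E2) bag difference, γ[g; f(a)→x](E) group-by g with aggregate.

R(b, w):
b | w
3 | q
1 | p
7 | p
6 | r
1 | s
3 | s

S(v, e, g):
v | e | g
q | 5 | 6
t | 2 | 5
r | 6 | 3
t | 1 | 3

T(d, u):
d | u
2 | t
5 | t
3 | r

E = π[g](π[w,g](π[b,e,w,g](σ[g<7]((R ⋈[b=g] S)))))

σ filters on g, owned by the right side.
E' = π[g](π[w,g](π[b,e,w,g]((R ⋈[b=g] σ[g<7](S)))))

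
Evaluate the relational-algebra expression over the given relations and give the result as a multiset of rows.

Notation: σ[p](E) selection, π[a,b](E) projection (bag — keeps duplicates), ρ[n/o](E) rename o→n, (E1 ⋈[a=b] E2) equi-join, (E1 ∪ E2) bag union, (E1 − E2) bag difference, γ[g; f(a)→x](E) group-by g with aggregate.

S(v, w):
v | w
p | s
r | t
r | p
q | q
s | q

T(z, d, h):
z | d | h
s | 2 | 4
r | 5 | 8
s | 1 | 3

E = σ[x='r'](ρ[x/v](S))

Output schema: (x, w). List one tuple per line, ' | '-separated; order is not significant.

Row counts bottom-up:
  S → 5
  ρ[x/v](S) → 5
  σ[x='r'](ρ[x/v](S)) → 2

== RESULT ==
x | w
r | p
r | t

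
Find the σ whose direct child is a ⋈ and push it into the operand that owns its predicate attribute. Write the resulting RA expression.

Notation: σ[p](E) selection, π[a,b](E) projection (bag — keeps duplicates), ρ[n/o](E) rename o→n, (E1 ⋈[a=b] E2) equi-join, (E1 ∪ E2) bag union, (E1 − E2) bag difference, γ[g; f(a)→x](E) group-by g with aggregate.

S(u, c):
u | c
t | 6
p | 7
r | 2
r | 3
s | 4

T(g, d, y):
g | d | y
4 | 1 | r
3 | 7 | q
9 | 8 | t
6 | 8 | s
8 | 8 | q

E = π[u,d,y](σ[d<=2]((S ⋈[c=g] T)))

σ filters on d, owned by the right side.
E' = π[u,d,y]((S ⋈[c=g] σ[d<=2](T)))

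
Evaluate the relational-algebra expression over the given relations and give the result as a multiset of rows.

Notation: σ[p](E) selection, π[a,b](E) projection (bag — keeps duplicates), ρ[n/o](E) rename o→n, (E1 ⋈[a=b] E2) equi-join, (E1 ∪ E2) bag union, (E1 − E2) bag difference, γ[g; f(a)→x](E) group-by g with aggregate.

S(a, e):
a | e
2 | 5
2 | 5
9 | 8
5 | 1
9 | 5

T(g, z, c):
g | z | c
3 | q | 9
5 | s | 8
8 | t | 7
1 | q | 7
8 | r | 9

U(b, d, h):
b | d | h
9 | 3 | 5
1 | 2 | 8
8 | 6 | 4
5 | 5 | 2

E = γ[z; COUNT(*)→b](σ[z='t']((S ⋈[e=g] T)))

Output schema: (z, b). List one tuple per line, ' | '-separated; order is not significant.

Subexpression sizes:
  S → 5
  T → 5
  (S ⋈[e=g] T) → 6
  σ[z='t']((S ⋈[e=g] T)) → 1
  γ[z; COUNT(*)→b](σ[z='t']((S ⋈[e=g] T))) → 1

== RESULT ==
z | b
t | 1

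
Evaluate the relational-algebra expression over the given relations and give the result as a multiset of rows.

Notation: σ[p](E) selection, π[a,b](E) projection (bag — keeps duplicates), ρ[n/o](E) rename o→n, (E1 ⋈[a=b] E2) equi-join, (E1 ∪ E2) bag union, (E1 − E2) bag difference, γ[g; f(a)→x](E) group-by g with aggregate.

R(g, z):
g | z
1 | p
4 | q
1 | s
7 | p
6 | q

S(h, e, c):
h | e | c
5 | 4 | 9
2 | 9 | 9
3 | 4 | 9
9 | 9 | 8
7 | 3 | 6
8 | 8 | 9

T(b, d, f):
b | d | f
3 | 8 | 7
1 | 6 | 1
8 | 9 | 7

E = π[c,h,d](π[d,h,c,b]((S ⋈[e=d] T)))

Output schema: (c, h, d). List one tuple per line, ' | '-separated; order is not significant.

Stepwise |·|:
  S → 6
  T → 3
  (S ⋈[e=d] T) → 3
  π[d,h,c,b]((S ⋈[e=d] T)) → 3
  π[c,h,d](π[d,h,c,b]((S ⋈[e=d] T))) → 3

== RESULT ==
c | h | d
8 | 9 | 9
9 | 2 | 9
9 | 8 | 8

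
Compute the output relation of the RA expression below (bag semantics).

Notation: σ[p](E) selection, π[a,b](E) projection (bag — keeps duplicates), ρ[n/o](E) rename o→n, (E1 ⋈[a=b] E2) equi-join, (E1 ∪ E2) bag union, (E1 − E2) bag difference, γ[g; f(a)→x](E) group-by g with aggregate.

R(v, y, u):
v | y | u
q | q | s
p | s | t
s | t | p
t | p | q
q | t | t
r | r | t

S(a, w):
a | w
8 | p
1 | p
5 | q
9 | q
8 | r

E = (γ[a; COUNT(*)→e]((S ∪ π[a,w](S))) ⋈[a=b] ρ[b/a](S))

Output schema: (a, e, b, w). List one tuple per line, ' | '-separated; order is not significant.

Per-node cardinality:
  S → 5
  S → 5
  π[a,w](S) → 5
  (S ∪ π[a,w](S)) → 10
  γ[a; COUNT(*)→e]((S ∪ π[a,w](S))) → 4
  S → 5
  ρ[b/a](S) → 5
  (γ[a; COUNT(*)→e]((S ∪ π[a,w](S))) ⋈[a=b] ρ[b/a](S)) → 5

== RESULT ==
a | e | b | w
1 | 2 | 1 | p
5 | 2 | 5 | q
8 | 4 | 8 | p
8 | 4 | 8 | r
9 | 2 | 9 | q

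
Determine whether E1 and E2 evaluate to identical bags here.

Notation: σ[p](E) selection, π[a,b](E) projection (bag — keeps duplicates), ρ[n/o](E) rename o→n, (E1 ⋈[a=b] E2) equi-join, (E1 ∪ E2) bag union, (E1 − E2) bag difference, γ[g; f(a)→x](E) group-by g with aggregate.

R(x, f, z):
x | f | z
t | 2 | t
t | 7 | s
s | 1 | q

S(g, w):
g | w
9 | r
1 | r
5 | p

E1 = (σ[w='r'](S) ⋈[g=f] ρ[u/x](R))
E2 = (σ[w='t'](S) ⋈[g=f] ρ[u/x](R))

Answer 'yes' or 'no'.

E1 stepwise |·|:
  S → 3
  σ[w='r'](S) → 2
  R → 3
  ρ[u/x](R) → 3
  (σ[w='r'](S) ⋈[g=f] ρ[u/x](R)) → 1
E2 stepwise |·|:
  S → 3
  σ[w='t'](S) → 0
  R → 3
  ρ[u/x](R) → 3
  (σ[w='t'](S) ⋈[g=f] ρ[u/x](R)) → 0

E1 result:
g | w | u | f | z
1 | r | s | 1 | q
E2 result:
g | w | u | f | z
(0 rows)
Witness: (1, 'r', 's', 1, 'q') appears 1× in E1 but 0× in E2.

no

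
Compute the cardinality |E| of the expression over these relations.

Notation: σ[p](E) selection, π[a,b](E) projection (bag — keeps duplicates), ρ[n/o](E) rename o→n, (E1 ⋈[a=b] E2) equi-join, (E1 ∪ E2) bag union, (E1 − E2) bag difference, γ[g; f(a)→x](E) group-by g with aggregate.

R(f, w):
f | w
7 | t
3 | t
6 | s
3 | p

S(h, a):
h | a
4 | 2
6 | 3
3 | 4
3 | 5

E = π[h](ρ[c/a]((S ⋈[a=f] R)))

Subexpression sizes:
  S → 4
  R → 4
  (S ⋈[a=f] R) → 2
  ρ[c/a]((S ⋈[a=f] R)) → 2
  π[h](ρ[c/a]((S ⋈[a=f] R))) → 2

|E| = 2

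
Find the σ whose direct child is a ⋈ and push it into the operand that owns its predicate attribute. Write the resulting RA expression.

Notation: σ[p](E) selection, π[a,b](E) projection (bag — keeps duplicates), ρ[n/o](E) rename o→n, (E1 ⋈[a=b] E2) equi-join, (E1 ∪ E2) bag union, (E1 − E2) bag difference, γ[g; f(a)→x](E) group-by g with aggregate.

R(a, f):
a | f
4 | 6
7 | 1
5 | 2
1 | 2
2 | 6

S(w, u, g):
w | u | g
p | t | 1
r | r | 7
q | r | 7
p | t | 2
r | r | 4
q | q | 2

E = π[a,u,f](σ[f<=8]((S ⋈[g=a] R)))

σ filters on f, owned by the right side.
E' = π[a,u,f]((S ⋈[g=a] σ[f<=8](R)))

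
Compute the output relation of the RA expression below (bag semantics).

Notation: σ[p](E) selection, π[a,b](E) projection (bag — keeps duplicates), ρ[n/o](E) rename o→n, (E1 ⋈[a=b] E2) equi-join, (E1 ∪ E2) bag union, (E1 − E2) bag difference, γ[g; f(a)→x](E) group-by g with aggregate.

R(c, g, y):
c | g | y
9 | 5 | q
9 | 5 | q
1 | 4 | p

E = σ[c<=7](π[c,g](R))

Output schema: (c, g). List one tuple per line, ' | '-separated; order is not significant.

Stepwise |·|:
  R → 3
  π[c,g](R) → 3
  σ[c<=7](π[c,g](R)) → 1

== RESULT ==
c | g
1 | 4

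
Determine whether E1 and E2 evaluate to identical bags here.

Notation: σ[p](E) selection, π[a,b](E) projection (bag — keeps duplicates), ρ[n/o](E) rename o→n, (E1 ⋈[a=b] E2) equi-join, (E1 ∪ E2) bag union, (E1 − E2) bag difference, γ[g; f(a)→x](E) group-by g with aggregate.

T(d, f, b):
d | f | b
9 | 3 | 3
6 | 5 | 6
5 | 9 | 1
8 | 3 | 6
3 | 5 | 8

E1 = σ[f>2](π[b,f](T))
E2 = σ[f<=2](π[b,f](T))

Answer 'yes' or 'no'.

E1 row counts bottom-up:
  T → 5
  π[b,f](T) → 5
  σ[f>2](π[b,f](T)) → 5
E2 row counts bottom-up:
  T → 5
  π[b,f](T) → 5
  σ[f<=2](π[b,f](T)) → 0

E1 result:
b | f
1 | 9
3 | 3
6 | 3
6 | 5
8 | 5
E2 result:
b | f
(0 rows)
Witness: (3, 3) appears 1× in E1 but 0× in E2.

no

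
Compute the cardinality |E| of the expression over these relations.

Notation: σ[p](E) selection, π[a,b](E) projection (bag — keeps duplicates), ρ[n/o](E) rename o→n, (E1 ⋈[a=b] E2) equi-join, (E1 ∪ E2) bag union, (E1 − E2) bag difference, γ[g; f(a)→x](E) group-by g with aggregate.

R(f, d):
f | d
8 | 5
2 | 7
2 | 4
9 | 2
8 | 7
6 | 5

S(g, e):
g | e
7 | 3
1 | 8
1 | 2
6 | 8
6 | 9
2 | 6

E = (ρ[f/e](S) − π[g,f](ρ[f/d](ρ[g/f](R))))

Subexpression sizes:
  S → 6
  ρ[f/e](S) → 6
  R → 6
  ρ[g/f](R) → 6
  ρ[f/d](ρ[g/f](R)) → 6
  π[g,f](ρ[f/d](ρ[g/f](R))) → 6
  (ρ[f/e](S) − π[g,f](ρ[f/d](ρ[g/f](R)))) → 6

|E| = 6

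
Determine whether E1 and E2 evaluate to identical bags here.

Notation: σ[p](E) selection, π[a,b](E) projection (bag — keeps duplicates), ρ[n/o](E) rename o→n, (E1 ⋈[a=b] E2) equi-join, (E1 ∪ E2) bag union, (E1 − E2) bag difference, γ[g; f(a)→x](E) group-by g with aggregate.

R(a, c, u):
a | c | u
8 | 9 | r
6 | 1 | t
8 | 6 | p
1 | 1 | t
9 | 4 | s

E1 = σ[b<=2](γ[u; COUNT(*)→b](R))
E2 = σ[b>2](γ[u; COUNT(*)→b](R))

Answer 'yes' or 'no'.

E1 stepwise |·|:
  R → 5
  γ[u; COUNT(*)→b](R) → 4
  σ[b<=2](γ[u; COUNT(*)→b](R)) → 4
E2 stepwise |·|:
  R → 5
  γ[u; COUNT(*)→b](R) → 4
  σ[b>2](γ[u; COUNT(*)→b](R)) → 0

E1 result:
u | b
p | 1
r | 1
s | 1
t | 2
E2 result:
u | b
(0 rows)
Witness: ('r', 1) appears 1× in E1 but 0× in E2.

no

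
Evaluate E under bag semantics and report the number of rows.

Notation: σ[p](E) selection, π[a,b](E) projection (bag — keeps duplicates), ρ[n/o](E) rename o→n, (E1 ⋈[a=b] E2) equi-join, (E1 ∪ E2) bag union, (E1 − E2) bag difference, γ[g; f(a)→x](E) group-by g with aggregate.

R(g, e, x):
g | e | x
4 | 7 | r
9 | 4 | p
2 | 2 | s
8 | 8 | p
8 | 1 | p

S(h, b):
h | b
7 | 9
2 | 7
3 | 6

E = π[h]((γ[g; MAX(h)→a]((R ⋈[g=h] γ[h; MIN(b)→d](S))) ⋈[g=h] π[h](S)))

Row counts bottom-up:
  R → 5
  S → 3
  γ[h; MIN(b)→d](S) → 3
  (R ⋈[g=h] γ[h; MIN(b)→d](S)) → 1
  γ[g; MAX(h)→a]((R ⋈[g=h] γ[h; MIN(b)→d](S))) → 1
  S → 3
  π[h](S) → 3
  (γ[g; MAX(h)→a]((R ⋈[g=h] γ[h; MIN(b)→d](S))) ⋈[g=h] π[h](S)) → 1
  π[h]((γ[g; MAX(h)→a]((R ⋈[g=h] γ[h; MIN(b)→d](S))) ⋈[g=h] π[h](S))) → 1

|E| = 1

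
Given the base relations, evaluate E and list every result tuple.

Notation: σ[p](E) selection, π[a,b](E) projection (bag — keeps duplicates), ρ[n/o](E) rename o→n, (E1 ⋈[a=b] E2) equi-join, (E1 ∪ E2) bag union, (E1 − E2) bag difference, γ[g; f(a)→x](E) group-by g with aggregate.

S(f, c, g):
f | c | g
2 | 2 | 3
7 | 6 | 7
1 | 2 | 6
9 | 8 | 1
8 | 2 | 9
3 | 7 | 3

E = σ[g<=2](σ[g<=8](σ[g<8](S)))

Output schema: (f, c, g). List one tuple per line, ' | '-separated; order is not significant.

Subexpression sizes:
  S → 6
  σ[g<8](S) → 5
  σ[g<=8](σ[g<8](S)) → 5
  σ[g<=2](σ[g<=8](σ[g<8](S))) → 1

== RESULT ==
f | c | g
9 | 8 | 1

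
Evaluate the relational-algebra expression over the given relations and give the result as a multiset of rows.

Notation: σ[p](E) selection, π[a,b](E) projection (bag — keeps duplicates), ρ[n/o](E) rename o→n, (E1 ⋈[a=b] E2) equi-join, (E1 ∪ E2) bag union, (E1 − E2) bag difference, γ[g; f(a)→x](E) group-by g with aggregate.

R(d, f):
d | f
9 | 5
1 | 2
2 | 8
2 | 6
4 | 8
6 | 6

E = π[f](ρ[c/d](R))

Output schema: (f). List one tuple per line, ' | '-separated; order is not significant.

Stepwise |·|:
  R → 6
  ρ[c/d](R) → 6
  π[f](ρ[c/d](R)) → 6

== RESULT ==
f
2
5
6
6
8
8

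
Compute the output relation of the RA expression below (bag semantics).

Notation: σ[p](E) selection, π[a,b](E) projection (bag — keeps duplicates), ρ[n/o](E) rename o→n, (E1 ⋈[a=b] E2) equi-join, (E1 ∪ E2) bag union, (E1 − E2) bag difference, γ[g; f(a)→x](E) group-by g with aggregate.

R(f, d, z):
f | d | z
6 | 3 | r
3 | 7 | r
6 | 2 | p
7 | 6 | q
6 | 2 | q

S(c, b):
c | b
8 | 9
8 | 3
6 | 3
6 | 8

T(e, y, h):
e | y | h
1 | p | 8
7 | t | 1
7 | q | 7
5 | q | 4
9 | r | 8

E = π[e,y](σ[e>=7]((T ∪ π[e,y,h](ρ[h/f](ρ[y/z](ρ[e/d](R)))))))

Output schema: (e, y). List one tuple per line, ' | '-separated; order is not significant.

Row counts bottom-up:
  T → 5
  R → 5
  ρ[e/d](R) → 5
  ρ[y/z](ρ[e/d](R)) → 5
  ρ[h/f](ρ[y/z](ρ[e/d](R))) → 5
  π[e,y,h](ρ[h/f](ρ[y/z](ρ[e/d](R)))) → 5
  (T ∪ π[e,y,h](ρ[h/f](ρ[y/z](ρ[e/d](R))))) → 10
  σ[e>=7]((T ∪ π[e,y,h](ρ[h/f](ρ[y/z](ρ[e/d](R)))))) → 4
  π[e,y](σ[e>=7]((T ∪ π[e,y,h](ρ[h/f](ρ[y/z](ρ[e/d](R))))))) → 4

== RESULT ==
e | y
7 | q
7 | r
7 | t
9 | r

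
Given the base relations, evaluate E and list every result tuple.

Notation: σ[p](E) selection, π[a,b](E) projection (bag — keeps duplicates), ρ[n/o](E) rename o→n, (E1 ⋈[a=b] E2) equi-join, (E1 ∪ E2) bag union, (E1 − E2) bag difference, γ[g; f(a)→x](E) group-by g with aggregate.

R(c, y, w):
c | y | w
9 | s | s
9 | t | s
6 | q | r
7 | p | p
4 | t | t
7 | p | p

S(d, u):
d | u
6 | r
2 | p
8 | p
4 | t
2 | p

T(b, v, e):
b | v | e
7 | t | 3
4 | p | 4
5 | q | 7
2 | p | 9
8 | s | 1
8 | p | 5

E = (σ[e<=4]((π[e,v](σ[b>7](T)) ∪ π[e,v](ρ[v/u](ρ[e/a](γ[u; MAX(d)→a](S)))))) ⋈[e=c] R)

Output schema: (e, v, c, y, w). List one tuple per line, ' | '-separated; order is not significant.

Per-node cardinality:
  T → 6
  σ[b>7](T) → 2
  π[e,v](σ[b>7](T)) → 2
  S → 5
  γ[u; MAX(d)→a](S) → 3
  ρ[e/a](γ[u; MAX(d)→a](S)) → 3
  ρ[v/u](ρ[e/a](γ[u; MAX(d)→a](S))) → 3
  π[e,v](ρ[v/u](ρ[e/a](γ[u; MAX(d)→a](S)))) → 3
  (π[e,v](σ[b>7](T)) ∪ π[e,v](ρ[v/u](ρ[e/a](γ[u; MAX(d)→a](S))))) → 5
  σ[e<=4]((π[e,v](σ[b>7](T)) ∪ π[e,v](ρ[v/u](ρ[e/a](γ[u; MAX(d)→a](S)))))) → 2
  R → 6
  (σ[e<=4]((π[e,v](σ[b>7](T)) ∪ π[e,v](ρ[v/u](ρ[e/a](γ[u; MAX(d)→a](S)))))) ⋈[e=c] R) → 1

== RESULT ==
e | v | c | y | w
4 | t | 4 | t | t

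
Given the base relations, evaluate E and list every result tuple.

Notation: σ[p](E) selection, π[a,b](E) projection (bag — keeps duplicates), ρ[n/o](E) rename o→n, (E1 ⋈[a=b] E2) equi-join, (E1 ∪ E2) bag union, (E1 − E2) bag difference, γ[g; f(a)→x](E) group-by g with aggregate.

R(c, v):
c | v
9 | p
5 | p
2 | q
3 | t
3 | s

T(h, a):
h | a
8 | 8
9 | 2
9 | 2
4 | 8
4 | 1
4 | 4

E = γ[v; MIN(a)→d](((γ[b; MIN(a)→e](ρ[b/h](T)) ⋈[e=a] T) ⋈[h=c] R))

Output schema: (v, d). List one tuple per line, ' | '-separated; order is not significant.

Row counts bottom-up:
  T → 6
  ρ[b/h](T) → 6
  γ[b; MIN(a)→e](ρ[b/h](T)) → 3
  T → 6
  (γ[b; MIN(a)→e](ρ[b/h](T)) ⋈[e=a] T) → 5
  R → 5
  ((γ[b; MIN(a)→e](ρ[b/h](T)) ⋈[e=a] T) ⋈[h=c] R) → 2
  γ[v; MIN(a)→d](((γ[b; MIN(a)→e](ρ[b/h](T)) ⋈[e=a] T) ⋈[h=c] R)) → 1

== RESULT ==
v | d
p | 2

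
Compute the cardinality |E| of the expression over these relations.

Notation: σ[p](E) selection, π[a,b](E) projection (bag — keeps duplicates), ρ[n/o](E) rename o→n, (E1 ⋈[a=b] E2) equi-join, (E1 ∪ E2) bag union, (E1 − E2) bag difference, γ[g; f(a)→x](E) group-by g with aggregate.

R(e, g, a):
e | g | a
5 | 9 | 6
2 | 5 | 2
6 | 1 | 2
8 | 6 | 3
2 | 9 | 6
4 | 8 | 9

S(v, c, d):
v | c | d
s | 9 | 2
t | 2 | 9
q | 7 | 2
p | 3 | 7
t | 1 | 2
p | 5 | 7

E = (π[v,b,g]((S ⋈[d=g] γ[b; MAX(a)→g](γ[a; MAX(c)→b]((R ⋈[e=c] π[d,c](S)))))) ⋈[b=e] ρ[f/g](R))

Stepwise |·|:
  S → 6
  R → 6
  S → 6
  π[d,c](S) → 6
  (R ⋈[e=c] π[d,c](S)) → 3
  γ[a; MAX(c)→b]((R ⋈[e=c] π[d,c](S))) → 2
  γ[b; MAX(a)→g](γ[a; MAX(c)→b]((R ⋈[e=c] π[d,c](S)))) → 2
  (S ⋈[d=g] γ[b; MAX(a)→g](γ[a; MAX(c)→b]((R ⋈[e=c] π[d,c](S))))) → 3
  π[v,b,g]((S ⋈[d=g] γ[b; MAX(a)→g](γ[a; MAX(c)→b]((R ⋈[e=c] π[d,c](S)))))) → 3
  R → 6
  ρ[f/g](R) → 6
  (π[v,b,g]((S ⋈[d=g] γ[b; MAX(a)→g](γ[a; MAX(c)→b]((R ⋈[e=c] π[d,c](S)))))) ⋈[b=e] ρ[f/g](R)) → 6

|E| = 6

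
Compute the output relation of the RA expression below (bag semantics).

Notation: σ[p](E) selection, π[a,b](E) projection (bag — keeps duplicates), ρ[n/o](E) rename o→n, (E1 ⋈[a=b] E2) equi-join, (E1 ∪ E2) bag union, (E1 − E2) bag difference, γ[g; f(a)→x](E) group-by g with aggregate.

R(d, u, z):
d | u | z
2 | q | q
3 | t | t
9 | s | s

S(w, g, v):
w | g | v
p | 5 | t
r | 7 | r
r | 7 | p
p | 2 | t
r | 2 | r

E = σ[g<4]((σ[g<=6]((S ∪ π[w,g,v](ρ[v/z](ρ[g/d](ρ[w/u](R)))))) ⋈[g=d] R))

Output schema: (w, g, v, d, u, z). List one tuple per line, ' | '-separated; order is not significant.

Row counts bottom-up:
  S → 5
  R → 3
  ρ[w/u](R) → 3
  ρ[g/d](ρ[w/u](R)) → 3
  ρ[v/z](ρ[g/d](ρ[w/u](R))) → 3
  π[w,g,v](ρ[v/z](ρ[g/d](ρ[w/u](R)))) → 3
  (S ∪ π[w,g,v](ρ[v/z](ρ[g/d](ρ[w/u](R))))) → 8
  σ[g<=6]((S ∪ π[w,g,v](ρ[v/z](ρ[g/d](ρ[w/u](R)))))) → 5
  R → 3
  (σ[g<=6]((S ∪ π[w,g,v](ρ[v/z](ρ[g/d](ρ[w/u](R)))))) ⋈[g=d] R) → 4
  σ[g<4]((σ[g<=6]((S ∪ π[w,g,v](ρ[v/z](ρ[g/d](ρ[w/u](R)))))) ⋈[g=d] R)) → 4

== RESULT ==
w | g | v | d | u | z
p | 2 | t | 2 | q | q
q | 2 | q | 2 | q | q
r | 2 | r | 2 | q | q
t | 3 | t | 3 | t | t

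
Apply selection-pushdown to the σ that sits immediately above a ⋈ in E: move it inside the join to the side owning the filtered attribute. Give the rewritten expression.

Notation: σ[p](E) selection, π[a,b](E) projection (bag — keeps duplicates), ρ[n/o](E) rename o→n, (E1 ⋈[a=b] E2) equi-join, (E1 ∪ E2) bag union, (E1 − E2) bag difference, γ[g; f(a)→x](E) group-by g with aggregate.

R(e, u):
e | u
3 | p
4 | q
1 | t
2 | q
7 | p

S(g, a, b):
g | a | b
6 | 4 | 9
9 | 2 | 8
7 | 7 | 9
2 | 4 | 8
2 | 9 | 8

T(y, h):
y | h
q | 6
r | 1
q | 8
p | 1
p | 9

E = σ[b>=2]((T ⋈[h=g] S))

σ filters on b, owned by the right side.
E' = (T ⋈[h=g] σ[b>=2](S))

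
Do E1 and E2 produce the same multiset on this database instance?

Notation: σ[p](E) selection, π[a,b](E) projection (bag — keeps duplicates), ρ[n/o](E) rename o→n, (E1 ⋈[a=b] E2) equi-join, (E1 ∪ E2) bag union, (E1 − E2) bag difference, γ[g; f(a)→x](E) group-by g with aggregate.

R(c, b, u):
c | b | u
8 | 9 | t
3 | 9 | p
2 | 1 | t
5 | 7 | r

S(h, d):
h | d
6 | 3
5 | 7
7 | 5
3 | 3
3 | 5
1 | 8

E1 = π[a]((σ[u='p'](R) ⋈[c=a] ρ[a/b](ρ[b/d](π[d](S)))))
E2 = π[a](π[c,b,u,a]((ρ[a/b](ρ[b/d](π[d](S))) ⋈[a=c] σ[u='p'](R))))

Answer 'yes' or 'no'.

E1 per-node cardinality:
  R → 4
  σ[u='p'](R) → 1
  S → 6
  π[d](S) → 6
  ρ[b/d](π[d](S)) → 6
  ρ[a/b](ρ[b/d](π[d](S))) → 6
  (σ[u='p'](R) ⋈[c=a] ρ[a/b](ρ[b/d](π[d](S)))) → 2
  π[a]((σ[u='p'](R) ⋈[c=a] ρ[a/b](ρ[b/d](π[d](S))))) → 2
E2 per-node cardinality:
  S → 6
  π[d](S) → 6
  ρ[b/d](π[d](S)) → 6
  ρ[a/b](ρ[b/d](π[d](S))) → 6
  R → 4
  σ[u='p'](R) → 1
  (ρ[a/b](ρ[b/d](π[d](S))) ⋈[a=c] σ[u='p'](R)) → 2
  π[c,b,u,a]((ρ[a/b](ρ[b/d](π[d](S))) ⋈[a=c] σ[u='p'](R))) → 2
  π[a](π[c,b,u,a]((ρ[a/b](ρ[b/d](π[d](S))) ⋈[a=c] σ[u='p'](R)))) → 2

E1 and E2 produce the same multiset:
a
3
3

yes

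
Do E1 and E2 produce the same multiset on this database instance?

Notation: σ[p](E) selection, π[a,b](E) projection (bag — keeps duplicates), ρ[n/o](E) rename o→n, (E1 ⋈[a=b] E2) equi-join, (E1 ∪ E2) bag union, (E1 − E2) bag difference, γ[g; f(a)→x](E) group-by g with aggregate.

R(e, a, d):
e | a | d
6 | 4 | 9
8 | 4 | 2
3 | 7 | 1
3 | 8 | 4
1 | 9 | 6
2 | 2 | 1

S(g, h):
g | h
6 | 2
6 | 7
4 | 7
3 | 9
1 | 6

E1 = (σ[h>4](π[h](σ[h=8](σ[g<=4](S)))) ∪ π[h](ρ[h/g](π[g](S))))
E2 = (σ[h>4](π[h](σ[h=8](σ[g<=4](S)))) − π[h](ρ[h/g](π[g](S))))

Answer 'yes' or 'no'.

E1 per-node cardinality:
  S → 5
  σ[g<=4](S) → 3
  σ[h=8](σ[g<=4](S)) → 0
  π[h](σ[h=8](σ[g<=4](S))) → 0
  σ[h>4](π[h](σ[h=8](σ[g<=4](S)))) → 0
  S → 5
  π[g](S) → 5
  ρ[h/g](π[g](S)) → 5
  π[h](ρ[h/g](π[g](S))) → 5
  (σ[h>4](π[h](σ[h=8](σ[g<=4](S)))) ∪ π[h](ρ[h/g](π[g](S)))) → 5
E2 per-node cardinality:
  S → 5
  σ[g<=4](S) → 3
  σ[h=8](σ[g<=4](S)) → 0
  π[h](σ[h=8](σ[g<=4](S))) → 0
  σ[h>4](π[h](σ[h=8](σ[g<=4](S)))) → 0
  S → 5
  π[g](S) → 5
  ρ[h/g](π[g](S)) → 5
  π[h](ρ[h/g](π[g](S))) → 5
  (σ[h>4](π[h](σ[h=8](σ[g<=4](S)))) − π[h](ρ[h/g](π[g](S)))) → 0

E1 result:
h
1
3
4
6
6
E2 result:
h
(0 rows)
Witness: (6,) appears 2× in E1 but 0× in E2.

no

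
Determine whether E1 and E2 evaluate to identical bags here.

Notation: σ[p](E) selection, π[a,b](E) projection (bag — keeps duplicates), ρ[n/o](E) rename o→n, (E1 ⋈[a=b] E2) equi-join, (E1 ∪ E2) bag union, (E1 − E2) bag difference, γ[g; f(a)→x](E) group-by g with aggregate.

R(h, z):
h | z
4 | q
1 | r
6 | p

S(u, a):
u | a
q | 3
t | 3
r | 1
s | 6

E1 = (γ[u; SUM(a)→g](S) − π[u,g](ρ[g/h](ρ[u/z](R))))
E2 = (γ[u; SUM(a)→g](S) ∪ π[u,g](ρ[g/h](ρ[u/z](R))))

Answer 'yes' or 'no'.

E1 subexpression sizes:
  S → 4
  γ[u; SUM(a)→g](S) → 4
  R → 3
  ρ[u/z](R) → 3
  ρ[g/h](ρ[u/z](R)) → 3
  π[u,g](ρ[g/h](ρ[u/z](R))) → 3
  (γ[u; SUM(a)→g](S) − π[u,g](ρ[g/h](ρ[u/z](R)))) → 3
E2 subexpression sizes:
  S → 4
  γ[u; SUM(a)→g](S) → 4
  R → 3
  ρ[u/z](R) → 3
  ρ[g/h](ρ[u/z](R)) → 3
  π[u,g](ρ[g/h](ρ[u/z](R))) → 3
  (γ[u; SUM(a)→g](S) ∪ π[u,g](ρ[g/h](ρ[u/z](R)))) → 7

E1 result:
u | g
q | 3
s | 6
t | 3
E2 result:
u | g
p | 6
q | 3
q | 4
r | 1
r | 1
s | 6
t | 3
Witness: ('r', 1) appears 0× in E1 but 2× in E2.

no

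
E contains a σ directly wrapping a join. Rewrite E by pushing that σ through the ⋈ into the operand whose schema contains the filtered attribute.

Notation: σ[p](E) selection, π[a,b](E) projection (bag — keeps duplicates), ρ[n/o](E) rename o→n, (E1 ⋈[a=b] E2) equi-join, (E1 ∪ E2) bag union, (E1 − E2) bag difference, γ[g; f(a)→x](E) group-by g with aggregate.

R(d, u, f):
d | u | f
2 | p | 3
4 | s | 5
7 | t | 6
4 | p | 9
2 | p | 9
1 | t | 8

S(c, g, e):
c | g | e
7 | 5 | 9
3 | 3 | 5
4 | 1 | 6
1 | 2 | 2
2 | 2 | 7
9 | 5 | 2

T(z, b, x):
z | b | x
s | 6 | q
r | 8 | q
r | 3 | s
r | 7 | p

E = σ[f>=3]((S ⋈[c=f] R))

σ filters on f, owned by the right side.
E' = (S ⋈[c=f] σ[f>=3](R))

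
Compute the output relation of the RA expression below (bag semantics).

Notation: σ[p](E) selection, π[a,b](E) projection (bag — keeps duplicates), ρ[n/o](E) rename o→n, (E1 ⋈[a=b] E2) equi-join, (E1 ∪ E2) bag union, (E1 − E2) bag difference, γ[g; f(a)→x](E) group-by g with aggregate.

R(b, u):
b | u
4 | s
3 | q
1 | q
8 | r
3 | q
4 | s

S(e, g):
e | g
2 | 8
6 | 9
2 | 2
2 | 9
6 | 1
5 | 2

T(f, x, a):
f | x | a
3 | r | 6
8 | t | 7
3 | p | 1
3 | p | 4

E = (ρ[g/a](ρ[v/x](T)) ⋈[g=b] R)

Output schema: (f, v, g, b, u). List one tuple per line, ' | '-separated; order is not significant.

Subexpression sizes:
  T → 4
  ρ[v/x](T) → 4
  ρ[g/a](ρ[v/x](T)) → 4
  R → 6
  (ρ[g/a](ρ[v/x](T)) ⋈[g=b] R) → 3

== RESULT ==
f | v | g | b | u
3 | p | 1 | 1 | q
3 | p | 4 | 4 | s
3 | p | 4 | 4 | s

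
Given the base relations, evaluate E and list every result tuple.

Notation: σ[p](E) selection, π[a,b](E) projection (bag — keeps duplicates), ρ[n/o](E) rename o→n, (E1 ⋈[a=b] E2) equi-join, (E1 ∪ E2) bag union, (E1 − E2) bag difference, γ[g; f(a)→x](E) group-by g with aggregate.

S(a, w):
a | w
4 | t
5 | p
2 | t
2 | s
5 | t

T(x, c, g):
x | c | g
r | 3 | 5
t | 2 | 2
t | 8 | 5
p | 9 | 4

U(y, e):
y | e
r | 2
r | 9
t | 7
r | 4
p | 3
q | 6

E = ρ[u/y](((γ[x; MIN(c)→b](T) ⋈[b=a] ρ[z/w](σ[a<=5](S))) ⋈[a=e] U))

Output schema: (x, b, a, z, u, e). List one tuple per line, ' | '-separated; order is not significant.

Per-node cardinality:
  T → 4
  γ[x; MIN(c)→b](T) → 3
  S → 5
  σ[a<=5](S) → 5
  ρ[z/w](σ[a<=5](S)) → 5
  (γ[x; MIN(c)→b](T) ⋈[b=a] ρ[z/w](σ[a<=5](S))) → 2
  U → 6
  ((γ[x; MIN(c)→b](T) ⋈[b=a] ρ[z/w](σ[a<=5](S))) ⋈[a=e] U) → 2
  ρ[u/y](((γ[x; MIN(c)→b](T) ⋈[b=a] ρ[z/w](σ[a<=5](S))) ⋈[a=e] U)) → 2

== RESULT ==
x | b | a | z | u | e
t | 2 | 2 | s | r | 2
t | 2 | 2 | t | r | 2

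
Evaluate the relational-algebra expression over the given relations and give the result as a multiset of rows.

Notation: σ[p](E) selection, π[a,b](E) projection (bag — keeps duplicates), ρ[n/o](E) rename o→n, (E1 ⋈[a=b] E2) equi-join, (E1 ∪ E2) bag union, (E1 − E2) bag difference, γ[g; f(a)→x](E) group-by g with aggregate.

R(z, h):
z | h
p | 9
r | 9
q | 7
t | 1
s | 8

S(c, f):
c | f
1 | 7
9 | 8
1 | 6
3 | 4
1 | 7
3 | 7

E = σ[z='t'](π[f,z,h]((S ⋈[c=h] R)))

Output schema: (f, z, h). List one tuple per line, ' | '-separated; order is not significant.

Subexpression sizes:
  S → 6
  R → 5
  (S ⋈[c=h] R) → 5
  π[f,z,h]((S ⋈[c=h] R)) → 5
  σ[z='t'](π[f,z,h]((S ⋈[c=h] R))) → 3

== RESULT ==
f | z | h
6 | t | 1
7 | t | 1
7 | t | 1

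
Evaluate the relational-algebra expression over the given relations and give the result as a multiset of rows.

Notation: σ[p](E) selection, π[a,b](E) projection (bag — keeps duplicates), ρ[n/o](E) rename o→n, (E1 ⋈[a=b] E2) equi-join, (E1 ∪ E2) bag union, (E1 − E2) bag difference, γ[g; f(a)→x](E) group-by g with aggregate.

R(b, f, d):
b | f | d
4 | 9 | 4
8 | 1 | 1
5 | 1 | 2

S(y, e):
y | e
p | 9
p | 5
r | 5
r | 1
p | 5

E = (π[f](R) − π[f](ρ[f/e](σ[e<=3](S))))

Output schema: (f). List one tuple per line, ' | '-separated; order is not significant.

Per-node cardinality:
  R → 3
  π[f](R) → 3
  S → 5
  σ[e<=3](S) → 1
  ρ[f/e](σ[e<=3](S)) → 1
  π[f](ρ[f/e](σ[e<=3](S))) → 1
  (π[f](R) − π[f](ρ[f/e](σ[e<=3](S)))) → 2

== RESULT ==
f
1
9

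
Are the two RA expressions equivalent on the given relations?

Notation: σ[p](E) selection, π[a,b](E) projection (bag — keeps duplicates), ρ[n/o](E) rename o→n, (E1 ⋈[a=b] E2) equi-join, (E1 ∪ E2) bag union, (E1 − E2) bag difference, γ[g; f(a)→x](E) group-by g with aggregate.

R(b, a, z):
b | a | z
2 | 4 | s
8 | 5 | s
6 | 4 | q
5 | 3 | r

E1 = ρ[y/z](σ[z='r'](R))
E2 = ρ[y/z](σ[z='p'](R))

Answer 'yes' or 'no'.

E1 row counts bottom-up:
  R → 4
  σ[z='r'](R) → 1
  ρ[y/z](σ[z='r'](R)) → 1
E2 row counts bottom-up:
  R → 4
  σ[z='p'](R) → 0
  ρ[y/z](σ[z='p'](R)) → 0

E1 result:
b | a | y
5 | 3 | r
E2 result:
b | a | y
(0 rows)
Witness: (5, 3, 'r') appears 1× in E1 but 0× in E2.

no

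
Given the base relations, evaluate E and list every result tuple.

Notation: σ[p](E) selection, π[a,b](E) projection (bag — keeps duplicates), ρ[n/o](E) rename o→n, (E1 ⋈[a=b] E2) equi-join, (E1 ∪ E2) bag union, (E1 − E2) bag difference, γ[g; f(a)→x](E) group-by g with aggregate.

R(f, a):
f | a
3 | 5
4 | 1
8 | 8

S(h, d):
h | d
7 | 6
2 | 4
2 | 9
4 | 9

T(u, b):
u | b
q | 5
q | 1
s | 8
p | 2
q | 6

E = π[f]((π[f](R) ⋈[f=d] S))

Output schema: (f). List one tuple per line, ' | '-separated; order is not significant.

Subexpression sizes:
  R → 3
  π[f](R) → 3
  S → 4
  (π[f](R) ⋈[f=d] S) → 1
  π[f]((π[f](R) ⋈[f=d] S)) → 1

== RESULT ==
f
4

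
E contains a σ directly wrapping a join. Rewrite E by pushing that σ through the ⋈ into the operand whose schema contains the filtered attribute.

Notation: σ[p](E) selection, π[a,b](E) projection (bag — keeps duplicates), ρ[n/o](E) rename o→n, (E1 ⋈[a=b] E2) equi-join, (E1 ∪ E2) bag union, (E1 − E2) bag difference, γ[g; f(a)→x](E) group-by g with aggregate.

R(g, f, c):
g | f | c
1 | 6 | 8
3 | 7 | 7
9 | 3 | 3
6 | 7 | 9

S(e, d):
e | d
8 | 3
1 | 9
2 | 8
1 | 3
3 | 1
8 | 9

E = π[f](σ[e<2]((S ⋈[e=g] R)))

σ filters on e, owned by the left side.
E' = π[f]((σ[e<2](S) ⋈[e=g] R))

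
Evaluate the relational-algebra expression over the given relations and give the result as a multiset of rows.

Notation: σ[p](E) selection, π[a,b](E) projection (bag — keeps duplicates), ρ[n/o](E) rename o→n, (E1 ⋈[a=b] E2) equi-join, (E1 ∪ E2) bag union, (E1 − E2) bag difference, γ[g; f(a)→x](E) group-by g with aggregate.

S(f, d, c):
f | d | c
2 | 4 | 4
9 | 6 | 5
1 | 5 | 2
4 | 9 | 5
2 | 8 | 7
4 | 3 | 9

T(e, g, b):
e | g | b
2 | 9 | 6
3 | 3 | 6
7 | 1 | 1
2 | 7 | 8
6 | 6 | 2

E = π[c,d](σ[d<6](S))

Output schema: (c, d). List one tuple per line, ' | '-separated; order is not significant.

Stepwise |·|:
  S → 6
  σ[d<6](S) → 3
  π[c,d](σ[d<6](S)) → 3

== RESULT ==
c | d
2 | 5
4 | 4
9 | 3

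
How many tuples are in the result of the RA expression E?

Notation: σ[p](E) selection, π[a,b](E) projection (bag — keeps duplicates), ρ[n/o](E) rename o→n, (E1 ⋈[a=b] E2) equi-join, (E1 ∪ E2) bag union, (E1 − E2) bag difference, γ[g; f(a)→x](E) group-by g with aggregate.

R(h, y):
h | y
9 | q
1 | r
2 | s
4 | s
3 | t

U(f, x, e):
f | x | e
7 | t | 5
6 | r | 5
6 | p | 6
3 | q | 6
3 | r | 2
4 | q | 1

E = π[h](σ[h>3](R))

Per-node cardinality:
  R → 5
  σ[h>3](R) → 2
  π[h](σ[h>3](R)) → 2

|E| = 2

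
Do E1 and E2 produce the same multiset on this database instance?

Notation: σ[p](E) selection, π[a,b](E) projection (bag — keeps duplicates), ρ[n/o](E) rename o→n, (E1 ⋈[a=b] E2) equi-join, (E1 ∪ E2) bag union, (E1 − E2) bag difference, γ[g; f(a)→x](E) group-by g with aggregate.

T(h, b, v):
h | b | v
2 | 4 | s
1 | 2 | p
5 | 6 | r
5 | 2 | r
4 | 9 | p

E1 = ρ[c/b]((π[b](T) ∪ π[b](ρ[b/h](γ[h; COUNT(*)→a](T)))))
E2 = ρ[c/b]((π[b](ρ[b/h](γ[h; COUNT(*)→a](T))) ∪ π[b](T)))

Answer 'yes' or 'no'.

E1 subexpression sizes:
  T → 5
  π[b](T) → 5
  T → 5
  γ[h; COUNT(*)→a](T) → 4
  ρ[b/h](γ[h; COUNT(*)→a](T)) → 4
  π[b](ρ[b/h](γ[h; COUNT(*)→a](T))) → 4
  (π[b](T) ∪ π[b](ρ[b/h](γ[h; COUNT(*)→a](T)))) → 9
  ρ[c/b]((π[b](T) ∪ π[b](ρ[b/h](γ[h; COUNT(*)→a](T))))) → 9
E2 subexpression sizes:
  T → 5
  γ[h; COUNT(*)→a](T) → 4
  ρ[b/h](γ[h; COUNT(*)→a](T)) → 4
  π[b](ρ[b/h](γ[h; COUNT(*)→a](T))) → 4
  T → 5
  π[b](T) → 5
  (π[b](ρ[b/h](γ[h; COUNT(*)→a](T))) ∪ π[b](T)) → 9
  ρ[c/b]((π[b](ρ[b/h](γ[h; COUNT(*)→a](T))) ∪ π[b](T))) → 9

E1 and E2 produce the same multiset:
c
1
2
2
2
4
4
5
6
9

yes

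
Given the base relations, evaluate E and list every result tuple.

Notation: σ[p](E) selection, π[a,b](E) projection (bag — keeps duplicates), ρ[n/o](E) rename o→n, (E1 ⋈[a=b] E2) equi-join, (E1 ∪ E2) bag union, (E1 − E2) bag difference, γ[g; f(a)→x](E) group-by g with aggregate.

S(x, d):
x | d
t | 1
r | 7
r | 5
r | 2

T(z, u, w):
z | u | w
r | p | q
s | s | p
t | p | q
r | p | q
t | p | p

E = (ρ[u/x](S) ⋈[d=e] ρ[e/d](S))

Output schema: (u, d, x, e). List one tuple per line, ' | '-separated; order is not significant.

Stepwise |·|:
  S → 4
  ρ[u/x](S) → 4
  S → 4
  ρ[e/d](S) → 4
  (ρ[u/x](S) ⋈[d=e] ρ[e/d](S)) → 4

== RESULT ==
u | d | x | e
r | 2 | r | 2
r | 5 | r | 5
r | 7 | r | 7
t | 1 | t | 1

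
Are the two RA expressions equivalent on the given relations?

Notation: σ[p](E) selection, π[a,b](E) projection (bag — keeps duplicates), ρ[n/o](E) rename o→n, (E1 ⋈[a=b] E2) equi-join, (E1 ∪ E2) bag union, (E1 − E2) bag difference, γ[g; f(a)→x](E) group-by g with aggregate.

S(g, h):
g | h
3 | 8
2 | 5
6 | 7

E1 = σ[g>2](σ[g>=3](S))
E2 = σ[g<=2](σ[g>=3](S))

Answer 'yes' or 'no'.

E1 subexpression sizes:
  S → 3
  σ[g>=3](S) → 2
  σ[g>2](σ[g>=3](S)) → 2
E2 subexpression sizes:
  S → 3
  σ[g>=3](S) → 2
  σ[g<=2](σ[g>=3](S)) → 0

E1 result:
g | h
3 | 8
6 | 7
E2 result:
g | h
(0 rows)
Witness: (6, 7) appears 1× in E1 but 0× in E2.

no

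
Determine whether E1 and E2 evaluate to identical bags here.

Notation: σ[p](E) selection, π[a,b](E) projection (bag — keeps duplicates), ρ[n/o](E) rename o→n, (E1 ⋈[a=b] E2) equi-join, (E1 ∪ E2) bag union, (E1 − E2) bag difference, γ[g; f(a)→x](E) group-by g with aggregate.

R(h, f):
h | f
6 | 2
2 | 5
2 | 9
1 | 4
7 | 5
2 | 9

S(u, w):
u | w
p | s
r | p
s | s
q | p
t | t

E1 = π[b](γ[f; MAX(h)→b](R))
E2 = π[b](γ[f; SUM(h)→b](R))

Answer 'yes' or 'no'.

E1 stepwise |·|:
  R → 6
  γ[f; MAX(h)→b](R) → 4
  π[b](γ[f; MAX(h)→b](R)) → 4
E2 stepwise |·|:
  R → 6
  γ[f; SUM(h)→b](R) → 4
  π[b](γ[f; SUM(h)→b](R)) → 4

E1 result:
b
1
2
6
7
E2 result:
b
1
4
6
9
Witness: (2,) appears 1× in E1 but 0× in E2.

no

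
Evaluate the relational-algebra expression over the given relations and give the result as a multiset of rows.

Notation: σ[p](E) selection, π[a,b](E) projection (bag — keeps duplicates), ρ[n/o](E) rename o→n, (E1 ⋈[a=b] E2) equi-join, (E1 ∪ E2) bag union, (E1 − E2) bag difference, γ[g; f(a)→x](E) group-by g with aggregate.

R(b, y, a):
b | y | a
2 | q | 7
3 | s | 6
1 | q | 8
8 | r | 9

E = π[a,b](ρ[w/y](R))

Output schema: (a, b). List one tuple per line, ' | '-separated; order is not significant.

Stepwise |·|:
  R → 4
  ρ[w/y](R) → 4
  π[a,b](ρ[w/y](R)) → 4

== RESULT ==
a | b
6 | 3
7 | 2
8 | 1
9 | 8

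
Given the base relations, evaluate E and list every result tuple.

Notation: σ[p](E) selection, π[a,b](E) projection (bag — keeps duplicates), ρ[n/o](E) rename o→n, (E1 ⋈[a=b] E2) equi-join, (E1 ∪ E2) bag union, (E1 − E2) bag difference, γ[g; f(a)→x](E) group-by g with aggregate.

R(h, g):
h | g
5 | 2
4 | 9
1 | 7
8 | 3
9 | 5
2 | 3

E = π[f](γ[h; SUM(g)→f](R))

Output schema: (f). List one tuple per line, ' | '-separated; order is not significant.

Row counts bottom-up:
  R → 6
  γ[h; SUM(g)→f](R) → 6
  π[f](γ[h; SUM(g)→f](R)) → 6

== RESULT ==
f
2
3
3
5
7
9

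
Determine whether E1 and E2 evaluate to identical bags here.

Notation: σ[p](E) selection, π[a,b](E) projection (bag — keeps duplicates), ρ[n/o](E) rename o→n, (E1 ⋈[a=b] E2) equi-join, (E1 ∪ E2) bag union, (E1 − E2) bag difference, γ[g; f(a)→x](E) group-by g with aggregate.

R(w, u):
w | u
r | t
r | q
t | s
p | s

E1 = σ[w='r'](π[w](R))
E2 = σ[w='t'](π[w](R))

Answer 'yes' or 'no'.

E1 row counts bottom-up:
  R → 4
  π[w](R) → 4
  σ[w='r'](π[w](R)) → 2
E2 row counts bottom-up:
  R → 4
  π[w](R) → 4
  σ[w='t'](π[w](R)) → 1

E1 result:
w
r
r
E2 result:
w
t
Witness: ('t',) appears 0× in E1 but 1× in E2.

no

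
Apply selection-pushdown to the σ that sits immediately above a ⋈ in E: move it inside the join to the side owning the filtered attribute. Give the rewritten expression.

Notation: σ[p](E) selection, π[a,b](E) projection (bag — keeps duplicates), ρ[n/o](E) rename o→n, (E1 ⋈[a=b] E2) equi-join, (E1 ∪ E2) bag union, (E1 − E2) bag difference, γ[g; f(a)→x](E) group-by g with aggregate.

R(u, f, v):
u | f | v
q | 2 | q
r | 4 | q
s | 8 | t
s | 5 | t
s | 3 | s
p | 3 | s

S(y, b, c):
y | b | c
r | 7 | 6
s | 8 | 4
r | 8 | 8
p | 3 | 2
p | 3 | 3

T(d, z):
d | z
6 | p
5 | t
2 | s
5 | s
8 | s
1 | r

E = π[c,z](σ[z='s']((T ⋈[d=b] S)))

σ filters on z, owned by the left side.
E' = π[c,z]((σ[z='s'](T) ⋈[d=b] S))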